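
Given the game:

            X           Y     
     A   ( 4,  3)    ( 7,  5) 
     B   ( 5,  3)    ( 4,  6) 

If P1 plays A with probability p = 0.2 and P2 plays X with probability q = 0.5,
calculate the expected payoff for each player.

E[P1] = 4.7, E[P2] = 4.4

Work:
E[P1] = p·q·π₁(A,X) + p·(1-q)·π₁(A,Y) + (1-p)·q·π₁(B,X) + (1-p)·(1-q)·π₁(B,Y)
= 0.2·0.5·4 + 0.2·0.5·7 + 0.8·0.5·5 + 0.8·0.5·4
= 4.7

E[P2] = 4.4 (similar calculation)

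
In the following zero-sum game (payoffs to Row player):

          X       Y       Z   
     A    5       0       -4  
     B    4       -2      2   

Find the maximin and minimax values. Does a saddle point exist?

Maximin = -2, Minimax = 0, Saddle: False

Work:
Row minimums: [-4, -2] → maximin = -2
Column maximums: [5, 0, 2] → minimax = 0
No saddle point (maximin ≠ minimax). Mixed strategy needed.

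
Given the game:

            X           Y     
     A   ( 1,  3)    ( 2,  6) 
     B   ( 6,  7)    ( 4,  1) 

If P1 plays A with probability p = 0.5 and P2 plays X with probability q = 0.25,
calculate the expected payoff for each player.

E[P1] = 3.125, E[P2] = 3.875

Work:
E[P1] = p·q·π₁(A,X) + p·(1-q)·π₁(A,Y) + (1-p)·q·π₁(B,X) + (1-p)·(1-q)·π₁(B,Y)
= 0.5·0.25·1 + 0.5·0.75·2 + 0.5·0.25·6 + 0.5·0.75·4
= 3.125

E[P2] = 3.875 (similar calculation)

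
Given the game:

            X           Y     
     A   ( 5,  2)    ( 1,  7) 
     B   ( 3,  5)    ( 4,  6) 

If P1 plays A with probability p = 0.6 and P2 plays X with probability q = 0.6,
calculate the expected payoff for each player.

E[P1] = 3.4, E[P2] = 4.56

Work:
E[P1] = p·q·π₁(A,X) + p·(1-q)·π₁(A,Y) + (1-p)·q·π₁(B,X) + (1-p)·(1-q)·π₁(B,Y)
= 0.6·0.6·5 + 0.6·0.4·1 + 0.4·0.6·3 + 0.4·0.4·4
= 3.4

E[P2] = 4.56 (similar calculation)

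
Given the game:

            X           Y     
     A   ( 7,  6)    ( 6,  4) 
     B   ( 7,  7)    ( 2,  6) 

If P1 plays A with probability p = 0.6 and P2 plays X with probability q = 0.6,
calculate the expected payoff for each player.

E[P1] = 5.96, E[P2] = 5.76

Work:
E[P1] = p·q·π₁(A,X) + p·(1-q)·π₁(A,Y) + (1-p)·q·π₁(B,X) + (1-p)·(1-q)·π₁(B,Y)
= 0.6·0.6·7 + 0.6·0.4·6 + 0.4·0.6·7 + 0.4·0.4·2
= 5.96

E[P2] = 5.76 (similar calculation)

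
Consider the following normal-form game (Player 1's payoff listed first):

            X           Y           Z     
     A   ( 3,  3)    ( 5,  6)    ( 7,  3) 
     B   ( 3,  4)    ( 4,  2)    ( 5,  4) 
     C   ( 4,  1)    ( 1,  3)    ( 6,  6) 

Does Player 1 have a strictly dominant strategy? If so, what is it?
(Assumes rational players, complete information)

No strictly dominant strategy exists for Player 1

Work:
A strategy strictly dominates another if it gives a strictly higher payoff against every opponent action. Compare each pair of P1's strategies column-by-column:
  A vs B: [3 vs 3, 5 vs 4, 7 vs 5] → A does not strictly dominate B (column X: 3 ≤ 3)
  A vs C: [3 vs 4, 5 vs 1, 7 vs 6] → A does not strictly dominate C (column X: 3 ≤ 4)
  B vs A: [3 vs 3, 4 vs 5, 5 vs 7] → B does not strictly dominate A (column X: 3 ≤ 3)
  B vs C: [3 vs 4, 4 vs 1, 5 vs 6] → B does not strictly dominate C (column X: 3 ≤ 4)
  C vs A: [4 vs 3, 1 vs 5, 6 vs 7] → C does not strictly dominate A (column Y: 1 ≤ 5)
  C vs B: [4 vs 3, 1 vs 4, 6 vs 5] → C does not strictly dominate B (column Y: 1 ≤ 4)
No single strategy strictly dominates all others → no strictly dominant strategy.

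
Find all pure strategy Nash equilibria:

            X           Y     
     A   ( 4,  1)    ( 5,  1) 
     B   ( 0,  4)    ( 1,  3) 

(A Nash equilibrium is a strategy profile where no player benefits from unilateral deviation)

Nash equilibrium: (A, X), (A, Y)

Work:
Best responses:
  P1 vs X: payoffs [4, 0] → best response A (payoff 4)
  P1 vs Y: payoffs [5, 1] → best response A (payoff 5)
  P2 vs A: payoffs [1, 1] → best response X/Y (payoff 1)
  P2 vs B: payoffs [4, 3] → best response X (payoff 4)
Mutual best responses: (A,X), (A,Y) → Nash equilibria.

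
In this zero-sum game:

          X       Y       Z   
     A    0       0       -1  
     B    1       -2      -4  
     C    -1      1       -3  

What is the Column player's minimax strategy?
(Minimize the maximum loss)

Column should play Z, value = -1

Work:
Column player minimizes Row's maximum payoff:
Column X: max payoff to Row = 1
Column Y: max payoff to Row = 1
Column Z: max payoff to Row = -1
Minimum is -1, achieved by column Z.
Minimax strategy: Z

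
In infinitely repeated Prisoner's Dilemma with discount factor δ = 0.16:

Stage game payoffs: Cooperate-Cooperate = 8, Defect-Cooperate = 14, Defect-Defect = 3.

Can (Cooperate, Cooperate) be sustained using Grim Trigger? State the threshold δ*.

δ* = 0.5455; since δ = 0.16 < 0.5455, cooperation cannot be sustained

Work:
For Grim Trigger:
Cooperate forever: 8/(1-δ)
Defect then punished: 14 + 3·δ/(1-δ)
Need: 8/(1-δ) ≥ 14 + 3·δ/(1-δ)
Solving: δ ≥ (T-R)/(T-P) = (14-8)/(14-3) = 0.5455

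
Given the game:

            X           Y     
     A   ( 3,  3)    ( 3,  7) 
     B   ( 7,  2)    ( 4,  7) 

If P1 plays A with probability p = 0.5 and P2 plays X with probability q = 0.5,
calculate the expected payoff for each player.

E[P1] = 4.25, E[P2] = 4.75

Work:
E[P1] = p·q·π₁(A,X) + p·(1-q)·π₁(A,Y) + (1-p)·q·π₁(B,X) + (1-p)·(1-q)·π₁(B,Y)
= 0.5·0.5·3 + 0.5·0.5·3 + 0.5·0.5·7 + 0.5·0.5·4
= 4.25

E[P2] = 4.75 (similar calculation)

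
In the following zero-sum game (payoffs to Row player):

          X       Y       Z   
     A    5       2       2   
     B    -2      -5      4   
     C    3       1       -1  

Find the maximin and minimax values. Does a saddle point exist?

Maximin = 2, Minimax = 2, Saddle: True

Work:
Row minimums: [2, -5, -1] → maximin = 2
Column maximums: [5, 2, 4] → minimax = 2
Saddle point exists! Game value = 2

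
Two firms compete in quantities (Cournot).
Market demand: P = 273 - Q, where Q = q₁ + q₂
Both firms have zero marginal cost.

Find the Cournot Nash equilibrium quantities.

q₁* = q₂* = 91.0; P* = 91.0

Work:
Profit: π_i = P·q_i = (a - q_i - q_j)·q_i
FOC: ∂π_i/∂q_i = a - 2q_i - q_j = 0
Reaction function: q_i = (273 - q_j)/2
Symmetry: q* = 273/3 = 91.0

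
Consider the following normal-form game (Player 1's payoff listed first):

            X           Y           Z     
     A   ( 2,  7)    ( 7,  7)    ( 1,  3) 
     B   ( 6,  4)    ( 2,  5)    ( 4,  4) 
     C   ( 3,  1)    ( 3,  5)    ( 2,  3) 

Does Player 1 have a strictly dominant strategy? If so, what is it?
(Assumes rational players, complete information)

No strictly dominant strategy exists for Player 1

Work:
A strategy strictly dominates another if it gives a strictly higher payoff against every opponent action. Compare each pair of P1's strategies column-by-column:
  A vs B: [2 vs 6, 7 vs 2, 1 vs 4] → A does not strictly dominate B (column X: 2 ≤ 6)
  A vs C: [2 vs 3, 7 vs 3, 1 vs 2] → A does not strictly dominate C (column X: 2 ≤ 3)
  B vs A: [6 vs 2, 2 vs 7, 4 vs 1] → B does not strictly dominate A (column Y: 2 ≤ 7)
  B vs C: [6 vs 3, 2 vs 3, 4 vs 2] → B does not strictly dominate C (column Y: 2 ≤ 3)
  C vs A: [3 vs 2, 3 vs 7, 2 vs 1] → C does not strictly dominate A (column Y: 3 ≤ 7)
  C vs B: [3 vs 6, 3 vs 2, 2 vs 4] → C does not strictly dominate B (column X: 3 ≤ 6)
No single strategy strictly dominates all others → no strictly dominant strategy.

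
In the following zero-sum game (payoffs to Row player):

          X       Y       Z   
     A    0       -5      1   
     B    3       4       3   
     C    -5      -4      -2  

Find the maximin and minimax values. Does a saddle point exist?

Maximin = 3, Minimax = 3, Saddle: True

Work:
Row minimums: [-5, 3, -5] → maximin = 3
Column maximums: [3, 4, 3] → minimax = 3
Saddle point exists! Game value = 3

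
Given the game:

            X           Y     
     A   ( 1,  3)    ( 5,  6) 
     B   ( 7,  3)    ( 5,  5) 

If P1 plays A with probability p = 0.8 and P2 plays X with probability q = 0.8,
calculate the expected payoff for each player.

E[P1] = 2.76, E[P2] = 3.56

Work:
E[P1] = p·q·π₁(A,X) + p·(1-q)·π₁(A,Y) + (1-p)·q·π₁(B,X) + (1-p)·(1-q)·π₁(B,Y)
= 0.8·0.8·1 + 0.8·0.2·5 + 0.2·0.8·7 + 0.2·0.2·5
= 2.76

E[P2] = 3.56 (similar calculation)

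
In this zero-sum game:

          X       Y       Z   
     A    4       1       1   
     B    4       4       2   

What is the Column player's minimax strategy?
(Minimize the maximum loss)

Column should play Z, value = 2

Work:
Column player minimizes Row's maximum payoff:
Column X: max payoff to Row = 4
Column Y: max payoff to Row = 4
Column Z: max payoff to Row = 2
Minimum is 2, achieved by column Z.
Minimax strategy: Z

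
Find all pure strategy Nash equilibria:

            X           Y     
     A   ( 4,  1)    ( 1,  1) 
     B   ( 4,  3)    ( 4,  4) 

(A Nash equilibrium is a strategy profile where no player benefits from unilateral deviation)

Nash equilibrium: (A, X), (B, Y)

Work:
Best responses:
  P1 vs X: payoffs [4, 4] → best response A/B (payoff 4)
  P1 vs Y: payoffs [1, 4] → best response B (payoff 4)
  P2 vs A: payoffs [1, 1] → best response X/Y (payoff 1)
  P2 vs B: payoffs [3, 4] → best response Y (payoff 4)
Mutual best responses: (A,X), (B,Y) → Nash equilibria.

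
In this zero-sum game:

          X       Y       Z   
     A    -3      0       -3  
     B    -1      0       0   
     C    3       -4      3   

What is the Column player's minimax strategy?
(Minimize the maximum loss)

Column should play Y, value = 0

Work:
Column player minimizes Row's maximum payoff:
Column X: max payoff to Row = 3
Column Y: max payoff to Row = 0
Column Z: max payoff to Row = 3
Minimum is 0, achieved by column Y.
Minimax strategy: Y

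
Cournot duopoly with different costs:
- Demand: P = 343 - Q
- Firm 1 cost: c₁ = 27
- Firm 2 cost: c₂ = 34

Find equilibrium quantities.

q₁* = 107.67, q₂* = 100.67

Work:
Reaction: q₁ = (343 - 27 - q₂)/2
Reaction: q₂ = (343 - 34 - q₁)/2
Solve simultaneously:
q₁* = (343 - 2×27 + 34)/3 = 107.67
q₂* = (343 - 2×34 + 27)/3 = 100.67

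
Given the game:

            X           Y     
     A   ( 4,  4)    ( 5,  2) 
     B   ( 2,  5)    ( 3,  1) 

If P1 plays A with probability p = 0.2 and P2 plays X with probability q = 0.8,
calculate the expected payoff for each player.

E[P1] = 2.6, E[P2] = 4.08

Work:
E[P1] = p·q·π₁(A,X) + p·(1-q)·π₁(A,Y) + (1-p)·q·π₁(B,X) + (1-p)·(1-q)·π₁(B,Y)
= 0.2·0.8·4 + 0.2·0.2·5 + 0.8·0.8·2 + 0.8·0.2·3
= 2.6

E[P2] = 4.08 (similar calculation)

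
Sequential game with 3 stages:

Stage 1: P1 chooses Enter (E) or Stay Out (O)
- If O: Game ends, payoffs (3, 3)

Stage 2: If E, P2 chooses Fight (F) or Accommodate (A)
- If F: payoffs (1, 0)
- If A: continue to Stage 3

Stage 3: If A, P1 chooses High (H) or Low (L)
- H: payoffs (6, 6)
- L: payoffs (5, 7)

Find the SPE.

SPE: (E, A, H); Outcome (6, 6)

Work:
Stage 3: P1 chooses H (6 vs 5)
Stage 2: P2: F->0, A->6 (anticipating H). Choose A
Stage 1: P1: O->3, E->6 (anticipating A, H). Choose E
SPE path: E -> A -> H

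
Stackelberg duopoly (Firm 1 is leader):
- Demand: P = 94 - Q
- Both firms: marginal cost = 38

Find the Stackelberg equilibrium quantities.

q₁* (leader) = 28.0, q₂* (follower) = 14.0

Work:
Follower's reaction: q₂ = (a - c - q₁)/2
Leader substitutes: π₁ = q₁·(a - q₁ - (a-c-q₁)/2 - c)
FOC: q₁* = (94 - 38)/2 = 28.00
Then: q₂* = (94 - 38 - 28.0)/2 = 14.00
Leader has first-mover advantage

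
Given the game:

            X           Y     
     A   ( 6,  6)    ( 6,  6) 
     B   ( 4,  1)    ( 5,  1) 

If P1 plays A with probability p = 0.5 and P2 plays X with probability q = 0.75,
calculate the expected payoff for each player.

E[P1] = 5.125, E[P2] = 3.5

Work:
E[P1] = p·q·π₁(A,X) + p·(1-q)·π₁(A,Y) + (1-p)·q·π₁(B,X) + (1-p)·(1-q)·π₁(B,Y)
= 0.5·0.75·6 + 0.5·0.25·6 + 0.5·0.75·4 + 0.5·0.25·5
= 5.125

E[P2] = 3.5 (similar calculation)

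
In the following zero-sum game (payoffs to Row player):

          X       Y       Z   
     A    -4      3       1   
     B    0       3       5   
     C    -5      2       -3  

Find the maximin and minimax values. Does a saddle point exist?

Maximin = 0, Minimax = 0, Saddle: True

Work:
Row minimums: [-4, 0, -5] → maximin = 0
Column maximums: [0, 3, 5] → minimax = 0
Saddle point exists! Game value = 0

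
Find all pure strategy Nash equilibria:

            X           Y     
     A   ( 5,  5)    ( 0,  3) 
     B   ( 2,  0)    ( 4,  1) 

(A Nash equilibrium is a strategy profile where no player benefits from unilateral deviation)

Nash equilibrium: (A, X), (B, Y)

Work:
Best responses:
  P1 vs X: payoffs [5, 2] → best response A (payoff 5)
  P1 vs Y: payoffs [0, 4] → best response B (payoff 4)
  P2 vs A: payoffs [5, 3] → best response X (payoff 5)
  P2 vs B: payoffs [0, 1] → best response Y (payoff 1)
Mutual best responses: (A,X), (B,Y) → Nash equilibria.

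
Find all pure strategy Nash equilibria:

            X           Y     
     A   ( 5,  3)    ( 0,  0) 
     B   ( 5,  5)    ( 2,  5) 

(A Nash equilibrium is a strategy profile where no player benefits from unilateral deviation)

Nash equilibrium: (A, X), (B, X), (B, Y)

Work:
Best responses:
  P1 vs X: payoffs [5, 5] → best response A/B (payoff 5)
  P1 vs Y: payoffs [0, 2] → best response B (payoff 2)
  P2 vs A: payoffs [3, 0] → best response X (payoff 3)
  P2 vs B: payoffs [5, 5] → best response X/Y (payoff 5)
Mutual best responses: (A,X), (B,X), (B,Y) → Nash equilibria.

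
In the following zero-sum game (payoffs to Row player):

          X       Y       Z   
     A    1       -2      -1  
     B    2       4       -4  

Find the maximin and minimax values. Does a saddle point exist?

Maximin = -2, Minimax = -1, Saddle: False

Work:
Row minimums: [-2, -4] → maximin = -2
Column maximums: [2, 4, -1] → minimax = -1
No saddle point (maximin ≠ minimax). Mixed strategy needed.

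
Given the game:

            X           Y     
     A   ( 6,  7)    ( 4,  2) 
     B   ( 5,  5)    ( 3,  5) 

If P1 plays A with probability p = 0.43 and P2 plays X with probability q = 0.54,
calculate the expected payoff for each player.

E[P1] = 4.51, E[P2] = 4.871

Work:
E[P1] = p·q·π₁(A,X) + p·(1-q)·π₁(A,Y) + (1-p)·q·π₁(B,X) + (1-p)·(1-q)·π₁(B,Y)
= 0.43·0.54·6 + 0.43·0.46·4 + 0.57·0.54·5 + 0.57·0.46·3
= 4.51

E[P2] = 4.871 (similar calculation)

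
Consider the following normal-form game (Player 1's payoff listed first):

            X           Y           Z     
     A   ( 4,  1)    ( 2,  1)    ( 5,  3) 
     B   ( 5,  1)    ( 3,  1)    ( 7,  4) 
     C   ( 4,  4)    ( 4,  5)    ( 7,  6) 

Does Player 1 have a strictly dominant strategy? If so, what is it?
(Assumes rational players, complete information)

No strictly dominant strategy exists for Player 1

Work:
A strategy strictly dominates another if it gives a strictly higher payoff against every opponent action. Compare each pair of P1's strategies column-by-column:
  A vs B: [4 vs 5, 2 vs 3, 5 vs 7] → A does not strictly dominate B (column X: 4 ≤ 5)
  A vs C: [4 vs 4, 2 vs 4, 5 vs 7] → A does not strictly dominate C (column X: 4 ≤ 4)
  B vs A: [5 vs 4, 3 vs 2, 7 vs 5] → B strictly dominates A
  B vs C: [5 vs 4, 3 vs 4, 7 vs 7] → B does not strictly dominate C (column Y: 3 ≤ 4)
  C vs A: [4 vs 4, 4 vs 2, 7 vs 5] → C does not strictly dominate A (column X: 4 ≤ 4)
  C vs B: [4 vs 5, 4 vs 3, 7 vs 7] → C does not strictly dominate B (column X: 4 ≤ 5)
No single strategy strictly dominates all others → no strictly dominant strategy.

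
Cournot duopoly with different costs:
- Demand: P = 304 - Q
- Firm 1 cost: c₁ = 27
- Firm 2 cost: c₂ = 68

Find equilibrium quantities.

q₁* = 106.0, q₂* = 65.0

Work:
Reaction: q₁ = (304 - 27 - q₂)/2
Reaction: q₂ = (304 - 68 - q₁)/2
Solve simultaneously:
q₁* = (304 - 2×27 + 68)/3 = 106.0
q₂* = (304 - 2×68 + 27)/3 = 65.0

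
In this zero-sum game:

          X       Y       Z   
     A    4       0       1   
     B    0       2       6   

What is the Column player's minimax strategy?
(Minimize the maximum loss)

Column should play Y, value = 2

Work:
Column player minimizes Row's maximum payoff:
Column X: max payoff to Row = 4
Column Y: max payoff to Row = 2
Column Z: max payoff to Row = 6
Minimum is 2, achieved by column Y.
Minimax strategy: Y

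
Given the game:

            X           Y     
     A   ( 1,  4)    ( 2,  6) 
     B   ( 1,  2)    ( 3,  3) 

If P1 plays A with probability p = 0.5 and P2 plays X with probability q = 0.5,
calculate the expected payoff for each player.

E[P1] = 1.75, E[P2] = 3.75

Work:
E[P1] = p·q·π₁(A,X) + p·(1-q)·π₁(A,Y) + (1-p)·q·π₁(B,X) + (1-p)·(1-q)·π₁(B,Y)
= 0.5·0.5·1 + 0.5·0.5·2 + 0.5·0.5·1 + 0.5·0.5·3
= 1.75

E[P2] = 3.75 (similar calculation)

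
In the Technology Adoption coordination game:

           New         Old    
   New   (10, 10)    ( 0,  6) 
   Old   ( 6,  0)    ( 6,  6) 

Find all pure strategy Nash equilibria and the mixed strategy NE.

Pure NE: (New, New) and (Old, Old); Mixed NE: p = 0.6, q = 0.6

Work:
Check pure NE:
(New, New): (10, 10) - no unilateral deviation beneficial
(Old, Old): (6, 6) - no unilateral deviation beneficial
Mixed NE: P1 plays New with p = 0.6, P2 plays New with q = 0.6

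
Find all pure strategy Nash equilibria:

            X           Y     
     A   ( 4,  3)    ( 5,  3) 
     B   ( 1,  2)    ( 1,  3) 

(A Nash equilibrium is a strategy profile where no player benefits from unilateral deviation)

Nash equilibrium: (A, X), (A, Y)

Work:
Best responses:
  P1 vs X: payoffs [4, 1] → best response A (payoff 4)
  P1 vs Y: payoffs [5, 1] → best response A (payoff 5)
  P2 vs A: payoffs [3, 3] → best response X/Y (payoff 3)
  P2 vs B: payoffs [2, 3] → best response Y (payoff 3)
Mutual best responses: (A,X), (A,Y) → Nash equilibria.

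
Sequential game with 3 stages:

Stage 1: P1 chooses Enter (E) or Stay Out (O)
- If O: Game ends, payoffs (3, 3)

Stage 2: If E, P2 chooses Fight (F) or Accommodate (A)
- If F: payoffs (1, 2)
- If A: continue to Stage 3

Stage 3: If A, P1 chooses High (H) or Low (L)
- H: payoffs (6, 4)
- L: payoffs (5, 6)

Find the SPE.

SPE: (E, A, H); Outcome (6, 4)

Work:
Stage 3: P1 chooses H (6 vs 5)
Stage 2: P2: F->2, A->4 (anticipating H). Choose A
Stage 1: P1: O->3, E->6 (anticipating A, H). Choose E
SPE path: E -> A -> H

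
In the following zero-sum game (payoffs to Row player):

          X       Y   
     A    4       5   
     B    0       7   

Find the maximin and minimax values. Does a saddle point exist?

Maximin = 4, Minimax = 4, Saddle: True

Work:
Row minimums: [4, 0] → maximin = 4
Column maximums: [4, 7] → minimax = 4
Saddle point exists! Game value = 4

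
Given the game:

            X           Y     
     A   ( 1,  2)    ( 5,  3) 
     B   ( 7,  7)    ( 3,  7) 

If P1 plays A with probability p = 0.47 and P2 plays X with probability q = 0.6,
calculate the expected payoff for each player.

E[P1] = 4.084, E[P2] = 4.838

Work:
E[P1] = p·q·π₁(A,X) + p·(1-q)·π₁(A,Y) + (1-p)·q·π₁(B,X) + (1-p)·(1-q)·π₁(B,Y)
= 0.47·0.6·1 + 0.47·0.4·5 + 0.53·0.6·7 + 0.53·0.4·3
= 4.084

E[P2] = 4.838 (similar calculation)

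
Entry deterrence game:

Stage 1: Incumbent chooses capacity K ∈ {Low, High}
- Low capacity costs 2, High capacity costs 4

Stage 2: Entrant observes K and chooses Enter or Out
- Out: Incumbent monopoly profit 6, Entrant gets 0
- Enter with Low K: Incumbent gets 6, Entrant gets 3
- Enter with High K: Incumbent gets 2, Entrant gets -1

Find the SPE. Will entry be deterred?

SPE: (Low, Enter|Low, Out|High); Entry not deterred. Incumbent net profit = 4, Entrant gets 3

Work:
After Low K: Entrant enters (3 > 0)
After High K: Entrant stays out (-1 < 0)
Incumbent: Low → 6−2=4, High → 6−4=2
Incumbent chooses Low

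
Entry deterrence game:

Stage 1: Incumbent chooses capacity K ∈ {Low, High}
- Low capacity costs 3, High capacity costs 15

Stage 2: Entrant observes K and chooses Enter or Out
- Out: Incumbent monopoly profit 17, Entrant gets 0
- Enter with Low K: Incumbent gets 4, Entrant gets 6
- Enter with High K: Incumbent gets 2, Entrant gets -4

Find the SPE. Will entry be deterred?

SPE: (High, Enter|Low, Out|High); Entry deterred. Incumbent net profit = 2

Work:
After Low K: Entrant enters (6 > 0)
After High K: Entrant stays out (-4 < 0)
Incumbent: Low → 4−3=1, High → 17−15=2
Incumbent chooses High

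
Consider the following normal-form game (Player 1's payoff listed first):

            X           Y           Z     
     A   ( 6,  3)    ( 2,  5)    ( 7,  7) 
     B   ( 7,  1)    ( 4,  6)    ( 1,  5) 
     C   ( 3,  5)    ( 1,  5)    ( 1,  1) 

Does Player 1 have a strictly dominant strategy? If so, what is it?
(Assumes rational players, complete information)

No strictly dominant strategy exists for Player 1

Work:
A strategy strictly dominates another if it gives a strictly higher payoff against every opponent action. Compare each pair of P1's strategies column-by-column:
  A vs B: [6 vs 7, 2 vs 4, 7 vs 1] → A does not strictly dominate B (column X: 6 ≤ 7)
  A vs C: [6 vs 3, 2 vs 1, 7 vs 1] → A strictly dominates C
  B vs A: [7 vs 6, 4 vs 2, 1 vs 7] → B does not strictly dominate A (column Z: 1 ≤ 7)
  B vs C: [7 vs 3, 4 vs 1, 1 vs 1] → B does not strictly dominate C (column Z: 1 ≤ 1)
  C vs A: [3 vs 6, 1 vs 2, 1 vs 7] → C does not strictly dominate A (column X: 3 ≤ 6)
  C vs B: [3 vs 7, 1 vs 4, 1 vs 1] → C does not strictly dominate B (column X: 3 ≤ 7)
No single strategy strictly dominates all others → no strictly dominant strategy.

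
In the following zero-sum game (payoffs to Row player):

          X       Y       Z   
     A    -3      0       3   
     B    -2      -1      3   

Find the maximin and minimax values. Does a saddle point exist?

Maximin = -2, Minimax = -2, Saddle: True

Work:
Row minimums: [-3, -2] → maximin = -2
Column maximums: [-2, 0, 3] → minimax = -2
Saddle point exists! Game value = -2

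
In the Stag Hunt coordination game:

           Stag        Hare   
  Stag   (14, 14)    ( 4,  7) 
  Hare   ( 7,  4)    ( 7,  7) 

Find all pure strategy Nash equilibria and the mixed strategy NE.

Pure NE: (Stag, Stag) and (Hare, Hare); Mixed NE: p = 0.3, q = 0.3

Work:
Check pure NE:
(Stag, Stag): (14, 14) - no unilateral deviation beneficial
(Hare, Hare): (7, 7) - no unilateral deviation beneficial
Mixed NE: P1 plays Stag with p = 0.3, P2 plays Stag with q = 0.3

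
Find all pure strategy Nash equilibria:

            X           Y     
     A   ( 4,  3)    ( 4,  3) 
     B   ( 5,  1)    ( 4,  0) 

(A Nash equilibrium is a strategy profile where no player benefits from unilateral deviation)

Nash equilibrium: (A, Y), (B, X)

Work:
Best responses:
  P1 vs X: payoffs [4, 5] → best response B (payoff 5)
  P1 vs Y: payoffs [4, 4] → best response A/B (payoff 4)
  P2 vs A: payoffs [3, 3] → best response X/Y (payoff 3)
  P2 vs B: payoffs [1, 0] → best response X (payoff 1)
Mutual best responses: (A,Y), (B,X) → Nash equilibria.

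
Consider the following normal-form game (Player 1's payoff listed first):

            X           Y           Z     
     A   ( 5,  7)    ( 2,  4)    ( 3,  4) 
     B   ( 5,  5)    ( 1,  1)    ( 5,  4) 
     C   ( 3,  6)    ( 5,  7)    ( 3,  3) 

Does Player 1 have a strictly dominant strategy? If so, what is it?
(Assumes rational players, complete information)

No strictly dominant strategy exists for Player 1

Work:
A strategy strictly dominates another if it gives a strictly higher payoff against every opponent action. Compare each pair of P1's strategies column-by-column:
  A vs B: [5 vs 5, 2 vs 1, 3 vs 5] → A does not strictly dominate B (column X: 5 ≤ 5)
  A vs C: [5 vs 3, 2 vs 5, 3 vs 3] → A does not strictly dominate C (column Y: 2 ≤ 5)
  B vs A: [5 vs 5, 1 vs 2, 5 vs 3] → B does not strictly dominate A (column X: 5 ≤ 5)
  B vs C: [5 vs 3, 1 vs 5, 5 vs 3] → B does not strictly dominate C (column Y: 1 ≤ 5)
  C vs A: [3 vs 5, 5 vs 2, 3 vs 3] → C does not strictly dominate A (column X: 3 ≤ 5)
  C vs B: [3 vs 5, 5 vs 1, 3 vs 5] → C does not strictly dominate B (column X: 3 ≤ 5)
No single strategy strictly dominates all others → no strictly dominant strategy.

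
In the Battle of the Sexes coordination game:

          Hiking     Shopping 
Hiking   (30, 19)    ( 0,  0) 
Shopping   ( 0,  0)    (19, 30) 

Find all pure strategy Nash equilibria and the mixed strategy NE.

Pure NE: (Hiking, Hiking) and (Shopping, Shopping); Mixed NE: p = 0.6122, q = 0.3878

Work:
Check pure NE:
(Hiking, Hiking): (30, 19) - no unilateral deviation beneficial
(Shopping, Shopping): (19, 30) - no unilateral deviation beneficial
Mixed NE: P1 plays Hiking with p = 0.6122, P2 plays Hiking with q = 0.3878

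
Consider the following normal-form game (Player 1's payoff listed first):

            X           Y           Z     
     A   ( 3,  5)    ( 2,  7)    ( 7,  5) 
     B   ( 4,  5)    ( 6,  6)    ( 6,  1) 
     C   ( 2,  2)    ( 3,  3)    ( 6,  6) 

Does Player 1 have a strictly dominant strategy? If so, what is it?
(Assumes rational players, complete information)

No strictly dominant strategy exists for Player 1

Work:
A strategy strictly dominates another if it gives a strictly higher payoff against every opponent action. Compare each pair of P1's strategies column-by-column:
  A vs B: [3 vs 4, 2 vs 6, 7 vs 6] → A does not strictly dominate B (column X: 3 ≤ 4)
  A vs C: [3 vs 2, 2 vs 3, 7 vs 6] → A does not strictly dominate C (column Y: 2 ≤ 3)
  B vs A: [4 vs 3, 6 vs 2, 6 vs 7] → B does not strictly dominate A (column Z: 6 ≤ 7)
  B vs C: [4 vs 2, 6 vs 3, 6 vs 6] → B does not strictly dominate C (column Z: 6 ≤ 6)
  C vs A: [2 vs 3, 3 vs 2, 6 vs 7] → C does not strictly dominate A (column X: 2 ≤ 3)
  C vs B: [2 vs 4, 3 vs 6, 6 vs 6] → C does not strictly dominate B (column X: 2 ≤ 4)
No single strategy strictly dominates all others → no strictly dominant strategy.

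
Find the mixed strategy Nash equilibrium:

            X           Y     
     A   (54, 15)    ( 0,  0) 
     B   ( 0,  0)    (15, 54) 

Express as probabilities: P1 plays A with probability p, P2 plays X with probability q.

p = 0.7826, q = 0.2174

Work:
Find probabilities that make opponent indifferent:
P2 chooses q to make P1 indifferent between A and B
P1 chooses p to make P2 indifferent between X and Y
Mixed NE: P1 plays (A: 0.7826, B: 0.2174), P2 plays (X: 0.2174, Y: 0.7826)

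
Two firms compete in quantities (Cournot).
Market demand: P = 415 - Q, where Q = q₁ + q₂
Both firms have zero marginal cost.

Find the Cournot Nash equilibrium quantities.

q₁* = q₂* = 138.33; P* = 138.33

Work:
Profit: π_i = P·q_i = (a - q_i - q_j)·q_i
FOC: ∂π_i/∂q_i = a - 2q_i - q_j = 0
Reaction function: q_i = (415 - q_j)/2
Symmetry: q* = 415/3 = 138.33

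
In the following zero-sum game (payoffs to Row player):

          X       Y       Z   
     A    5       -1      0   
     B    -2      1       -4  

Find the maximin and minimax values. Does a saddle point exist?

Maximin = -1, Minimax = 0, Saddle: False

Work:
Row minimums: [-1, -4] → maximin = -1
Column maximums: [5, 1, 0] → minimax = 0
No saddle point (maximin ≠ minimax). Mixed strategy needed.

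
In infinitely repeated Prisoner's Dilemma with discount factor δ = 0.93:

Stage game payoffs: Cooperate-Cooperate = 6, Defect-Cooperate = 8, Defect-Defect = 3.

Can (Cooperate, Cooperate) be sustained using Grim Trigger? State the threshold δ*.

δ* = 0.4; since δ = 0.93 ≥ 0.4, cooperation can be sustained

Work:
For Grim Trigger:
Cooperate forever: 6/(1-δ)
Defect then punished: 8 + 3·δ/(1-δ)
Need: 6/(1-δ) ≥ 8 + 3·δ/(1-δ)
Solving: δ ≥ (T-R)/(T-P) = (8-6)/(8-3) = 0.4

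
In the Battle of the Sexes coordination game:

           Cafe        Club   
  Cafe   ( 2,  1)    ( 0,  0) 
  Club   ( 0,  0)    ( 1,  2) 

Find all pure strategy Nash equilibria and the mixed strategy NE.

Pure NE: (Cafe, Cafe) and (Club, Club); Mixed NE: p = 0.6667, q = 0.3333

Work:
Check pure NE:
(Cafe, Cafe): (2, 1) - no unilateral deviation beneficial
(Club, Club): (1, 2) - no unilateral deviation beneficial
Mixed NE: P1 plays Cafe with p = 0.6667, P2 plays Cafe with q = 0.3333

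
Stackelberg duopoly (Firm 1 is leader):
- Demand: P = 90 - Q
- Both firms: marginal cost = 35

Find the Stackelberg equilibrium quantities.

q₁* (leader) = 27.5, q₂* (follower) = 13.75

Work:
Follower's reaction: q₂ = (a - c - q₁)/2
Leader substitutes: π₁ = q₁·(a - q₁ - (a-c-q₁)/2 - c)
FOC: q₁* = (90 - 35)/2 = 27.50
Then: q₂* = (90 - 35 - 27.5)/2 = 13.75
Leader has first-mover advantage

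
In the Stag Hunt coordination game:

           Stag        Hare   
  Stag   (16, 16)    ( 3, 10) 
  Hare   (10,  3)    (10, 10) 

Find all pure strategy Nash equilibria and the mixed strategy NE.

Pure NE: (Stag, Stag) and (Hare, Hare); Mixed NE: p = 0.5385, q = 0.5385

Work:
Check pure NE:
(Stag, Stag): (16, 16) - no unilateral deviation beneficial
(Hare, Hare): (10, 10) - no unilateral deviation beneficial
Mixed NE: P1 plays Stag with p = 0.5385, P2 plays Stag with q = 0.5385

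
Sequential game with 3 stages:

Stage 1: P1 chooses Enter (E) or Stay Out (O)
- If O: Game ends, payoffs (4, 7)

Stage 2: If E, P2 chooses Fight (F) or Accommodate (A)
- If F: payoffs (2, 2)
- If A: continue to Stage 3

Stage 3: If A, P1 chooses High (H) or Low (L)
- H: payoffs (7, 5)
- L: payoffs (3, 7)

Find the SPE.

SPE: (E, A, H); Outcome (7, 5)

Work:
Stage 3: P1 chooses H (7 vs 3)
Stage 2: P2: F->2, A->5 (anticipating H). Choose A
Stage 1: P1: O->4, E->7 (anticipating A, H). Choose E
SPE path: E -> A -> H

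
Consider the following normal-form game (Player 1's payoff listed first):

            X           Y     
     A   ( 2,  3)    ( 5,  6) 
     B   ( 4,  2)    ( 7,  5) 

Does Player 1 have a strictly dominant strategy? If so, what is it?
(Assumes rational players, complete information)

Yes, Player 1's strictly dominant strategy is B

Work:
A strategy strictly dominates another if it gives a strictly higher payoff against every opponent action. Compare each pair of P1's strategies column-by-column:
  A vs B: [2 vs 4, 5 vs 7] → A does not strictly dominate B (column X: 2 ≤ 4)
  B vs A: [4 vs 2, 7 vs 5] → B strictly dominates A
B strictly dominates every other strategy → strictly dominant.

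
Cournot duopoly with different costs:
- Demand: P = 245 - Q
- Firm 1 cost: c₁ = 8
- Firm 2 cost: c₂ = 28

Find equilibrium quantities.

q₁* = 85.67, q₂* = 65.67

Work:
Reaction: q₁ = (245 - 8 - q₂)/2
Reaction: q₂ = (245 - 28 - q₁)/2
Solve simultaneously:
q₁* = (245 - 2×8 + 28)/3 = 85.67
q₂* = (245 - 2×28 + 8)/3 = 65.67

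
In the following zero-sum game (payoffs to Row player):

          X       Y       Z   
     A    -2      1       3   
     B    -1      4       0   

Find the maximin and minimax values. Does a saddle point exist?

Maximin = -1, Minimax = -1, Saddle: True

Work:
Row minimums: [-2, -1] → maximin = -1
Column maximums: [-1, 4, 3] → minimax = -1
Saddle point exists! Game value = -1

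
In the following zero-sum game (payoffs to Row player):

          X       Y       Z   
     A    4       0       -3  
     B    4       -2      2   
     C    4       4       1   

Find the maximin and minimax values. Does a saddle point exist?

Maximin = 1, Minimax = 2, Saddle: False

Work:
Row minimums: [-3, -2, 1] → maximin = 1
Column maximums: [4, 4, 2] → minimax = 2
No saddle point (maximin ≠ minimax). Mixed strategy needed.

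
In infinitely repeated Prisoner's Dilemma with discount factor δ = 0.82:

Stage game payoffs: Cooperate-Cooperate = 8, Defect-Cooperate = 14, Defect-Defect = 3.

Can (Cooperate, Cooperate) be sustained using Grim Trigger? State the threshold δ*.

δ* = 0.5455; since δ = 0.82 ≥ 0.5455, cooperation can be sustained

Work:
For Grim Trigger:
Cooperate forever: 8/(1-δ)
Defect then punished: 14 + 3·δ/(1-δ)
Need: 8/(1-δ) ≥ 14 + 3·δ/(1-δ)
Solving: δ ≥ (T-R)/(T-P) = (14-8)/(14-3) = 0.5455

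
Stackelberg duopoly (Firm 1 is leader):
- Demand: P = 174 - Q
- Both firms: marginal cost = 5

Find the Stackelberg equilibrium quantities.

q₁* (leader) = 84.5, q₂* (follower) = 42.25

Work:
Follower's reaction: q₂ = (a - c - q₁)/2
Leader substitutes: π₁ = q₁·(a - q₁ - (a-c-q₁)/2 - c)
FOC: q₁* = (174 - 5)/2 = 84.50
Then: q₂* = (174 - 5 - 84.5)/2 = 42.25
Leader has first-mover advantage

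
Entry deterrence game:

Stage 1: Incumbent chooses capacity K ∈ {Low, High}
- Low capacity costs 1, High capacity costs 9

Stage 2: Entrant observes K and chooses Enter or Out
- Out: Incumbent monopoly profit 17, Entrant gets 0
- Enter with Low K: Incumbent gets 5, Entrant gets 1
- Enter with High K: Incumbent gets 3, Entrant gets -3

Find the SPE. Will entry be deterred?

SPE: (High, Enter|Low, Out|High); Entry deterred. Incumbent net profit = 8

Work:
After Low K: Entrant enters (1 > 0)
After High K: Entrant stays out (-3 < 0)
Incumbent: Low → 5−1=4, High → 17−9=8
Incumbent chooses High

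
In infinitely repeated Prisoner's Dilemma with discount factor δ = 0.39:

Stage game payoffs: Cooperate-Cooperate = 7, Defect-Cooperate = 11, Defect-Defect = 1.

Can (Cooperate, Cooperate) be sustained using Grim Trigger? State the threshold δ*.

δ* = 0.4; since δ = 0.39 < 0.4, cooperation cannot be sustained

Work:
For Grim Trigger:
Cooperate forever: 7/(1-δ)
Defect then punished: 11 + 1·δ/(1-δ)
Need: 7/(1-δ) ≥ 11 + 1·δ/(1-δ)
Solving: δ ≥ (T-R)/(T-P) = (11-7)/(11-1) = 0.4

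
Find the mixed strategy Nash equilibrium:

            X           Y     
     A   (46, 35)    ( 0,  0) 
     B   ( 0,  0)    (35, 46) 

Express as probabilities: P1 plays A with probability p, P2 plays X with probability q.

p = 0.5679, q = 0.4321

Work:
Find probabilities that make opponent indifferent:
P2 chooses q to make P1 indifferent between A and B
P1 chooses p to make P2 indifferent between X and Y
Mixed NE: P1 plays (A: 0.5679, B: 0.4321), P2 plays (X: 0.4321, Y: 0.5679)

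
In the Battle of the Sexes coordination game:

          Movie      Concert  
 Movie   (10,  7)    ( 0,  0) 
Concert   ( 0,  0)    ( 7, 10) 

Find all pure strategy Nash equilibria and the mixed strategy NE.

Pure NE: (Movie, Movie) and (Concert, Concert); Mixed NE: p = 0.5882, q = 0.4118

Work:
Check pure NE:
(Movie, Movie): (10, 7) - no unilateral deviation beneficial
(Concert, Concert): (7, 10) - no unilateral deviation beneficial
Mixed NE: P1 plays Movie with p = 0.5882, P2 plays Movie with q = 0.4118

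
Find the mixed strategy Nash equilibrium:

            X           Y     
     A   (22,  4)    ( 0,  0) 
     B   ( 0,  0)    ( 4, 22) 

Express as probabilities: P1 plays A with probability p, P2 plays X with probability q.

p = 0.8462, q = 0.1538

Work:
Find probabilities that make opponent indifferent:
P2 chooses q to make P1 indifferent between A and B
P1 chooses p to make P2 indifferent between X and Y
Mixed NE: P1 plays (A: 0.8462, B: 0.1538), P2 plays (X: 0.1538, Y: 0.8462)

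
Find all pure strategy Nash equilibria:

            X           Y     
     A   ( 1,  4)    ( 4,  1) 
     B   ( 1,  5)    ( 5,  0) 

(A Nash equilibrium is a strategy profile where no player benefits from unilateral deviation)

Nash equilibrium: (A, X), (B, X)

Work:
Best responses:
  P1 vs X: payoffs [1, 1] → best response A/B (payoff 1)
  P1 vs Y: payoffs [4, 5] → best response B (payoff 5)
  P2 vs A: payoffs [4, 1] → best response X (payoff 4)
  P2 vs B: payoffs [5, 0] → best response X (payoff 5)
Mutual best responses: (A,X), (B,X) → Nash equilibria.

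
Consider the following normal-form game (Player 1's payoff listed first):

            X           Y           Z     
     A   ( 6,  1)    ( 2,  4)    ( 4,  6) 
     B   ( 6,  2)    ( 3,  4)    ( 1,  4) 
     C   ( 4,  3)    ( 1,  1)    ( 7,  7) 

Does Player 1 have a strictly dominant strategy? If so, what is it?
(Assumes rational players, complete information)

No strictly dominant strategy exists for Player 1

Work:
A strategy strictly dominates another if it gives a strictly higher payoff against every opponent action. Compare each pair of P1's strategies column-by-column:
  A vs B: [6 vs 6, 2 vs 3, 4 vs 1] → A does not strictly dominate B (column X: 6 ≤ 6)
  A vs C: [6 vs 4, 2 vs 1, 4 vs 7] → A does not strictly dominate C (column Z: 4 ≤ 7)
  B vs A: [6 vs 6, 3 vs 2, 1 vs 4] → B does not strictly dominate A (column X: 6 ≤ 6)
  B vs C: [6 vs 4, 3 vs 1, 1 vs 7] → B does not strictly dominate C (column Z: 1 ≤ 7)
  C vs A: [4 vs 6, 1 vs 2, 7 vs 4] → C does not strictly dominate A (column X: 4 ≤ 6)
  C vs B: [4 vs 6, 1 vs 3, 7 vs 1] → C does not strictly dominate B (column X: 4 ≤ 6)
No single strategy strictly dominates all others → no strictly dominant strategy.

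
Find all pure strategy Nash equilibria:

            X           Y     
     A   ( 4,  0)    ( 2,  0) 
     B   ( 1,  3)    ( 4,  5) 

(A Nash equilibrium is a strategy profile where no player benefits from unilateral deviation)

Nash equilibrium: (A, X), (B, Y)

Work:
Best responses:
  P1 vs X: payoffs [4, 1] → best response A (payoff 4)
  P1 vs Y: payoffs [2, 4] → best response B (payoff 4)
  P2 vs A: payoffs [0, 0] → best response X/Y (payoff 0)
  P2 vs B: payoffs [3, 5] → best response Y (payoff 5)
Mutual best responses: (A,X), (B,Y) → Nash equilibria.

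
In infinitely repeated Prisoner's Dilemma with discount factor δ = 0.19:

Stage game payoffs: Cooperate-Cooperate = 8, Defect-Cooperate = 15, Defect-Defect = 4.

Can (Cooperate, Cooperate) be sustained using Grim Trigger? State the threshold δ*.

δ* = 0.6364; since δ = 0.19 < 0.6364, cooperation cannot be sustained

Work:
For Grim Trigger:
Cooperate forever: 8/(1-δ)
Defect then punished: 15 + 4·δ/(1-δ)
Need: 8/(1-δ) ≥ 15 + 4·δ/(1-δ)
Solving: δ ≥ (T-R)/(T-P) = (15-8)/(15-4) = 0.6364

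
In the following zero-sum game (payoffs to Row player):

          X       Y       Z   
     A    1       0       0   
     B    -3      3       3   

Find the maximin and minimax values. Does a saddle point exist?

Maximin = 0, Minimax = 1, Saddle: False

Work:
Row minimums: [0, -3] → maximin = 0
Column maximums: [1, 3, 3] → minimax = 1
No saddle point (maximin ≠ minimax). Mixed strategy needed.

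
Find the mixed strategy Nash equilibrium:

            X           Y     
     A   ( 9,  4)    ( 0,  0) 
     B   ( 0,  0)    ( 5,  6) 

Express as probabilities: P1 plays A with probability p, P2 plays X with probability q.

p = 0.6, q = 0.3571

Work:
Find probabilities that make opponent indifferent:
P2 chooses q to make P1 indifferent between A and B
P1 chooses p to make P2 indifferent between X and Y
Mixed NE: P1 plays (A: 0.6, B: 0.4), P2 plays (X: 0.3571, Y: 0.6429)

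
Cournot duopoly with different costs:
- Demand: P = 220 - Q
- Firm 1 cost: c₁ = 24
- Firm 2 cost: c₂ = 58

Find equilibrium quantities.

q₁* = 76.67, q₂* = 42.67

Work:
Reaction: q₁ = (220 - 24 - q₂)/2
Reaction: q₂ = (220 - 58 - q₁)/2
Solve simultaneously:
q₁* = (220 - 2×24 + 58)/3 = 76.67
q₂* = (220 - 2×58 + 24)/3 = 42.67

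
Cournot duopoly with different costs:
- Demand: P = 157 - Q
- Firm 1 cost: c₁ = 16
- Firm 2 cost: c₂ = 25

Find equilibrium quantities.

q₁* = 50.0, q₂* = 41.0

Work:
Reaction: q₁ = (157 - 16 - q₂)/2
Reaction: q₂ = (157 - 25 - q₁)/2
Solve simultaneously:
q₁* = (157 - 2×16 + 25)/3 = 50.0
q₂* = (157 - 2×25 + 16)/3 = 41.0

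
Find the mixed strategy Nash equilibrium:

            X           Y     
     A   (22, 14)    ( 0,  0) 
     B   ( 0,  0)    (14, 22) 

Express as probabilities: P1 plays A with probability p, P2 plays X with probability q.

p = 0.6111, q = 0.3889

Work:
Find probabilities that make opponent indifferent:
P2 chooses q to make P1 indifferent between A and B
P1 chooses p to make P2 indifferent between X and Y
Mixed NE: P1 plays (A: 0.6111, B: 0.3889), P2 plays (X: 0.3889, Y: 0.6111)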